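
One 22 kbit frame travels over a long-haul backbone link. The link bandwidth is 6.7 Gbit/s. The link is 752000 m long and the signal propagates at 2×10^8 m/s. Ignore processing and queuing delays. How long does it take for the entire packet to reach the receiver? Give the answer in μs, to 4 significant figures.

3763 μs

L = 22000 bits.
Transmission delay = L/R = 22000 / 6700000000 = 3.28358 μs.
Propagation delay = d/s = 752000 m / 200000000 m/s = 3760 μs.
Total = 3763 μs.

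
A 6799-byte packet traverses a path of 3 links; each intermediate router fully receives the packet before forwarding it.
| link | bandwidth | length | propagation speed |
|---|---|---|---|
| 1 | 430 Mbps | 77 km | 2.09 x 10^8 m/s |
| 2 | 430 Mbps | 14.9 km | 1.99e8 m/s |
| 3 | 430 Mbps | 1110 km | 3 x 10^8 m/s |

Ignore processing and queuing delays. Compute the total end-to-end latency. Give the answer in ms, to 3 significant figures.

L = 6799 × 8 = 54392 bits.
Transmission delay per hop = L/R = 54392/430000000 = 0.126493 ms; 3 hops → 0.379479 ms.
Propagation delays (d/s per hop): 0.368421, 0.0748744, 3.7 ms; sum = 4.1433 ms.
End-to-end = 4.52 ms.

4.52 ms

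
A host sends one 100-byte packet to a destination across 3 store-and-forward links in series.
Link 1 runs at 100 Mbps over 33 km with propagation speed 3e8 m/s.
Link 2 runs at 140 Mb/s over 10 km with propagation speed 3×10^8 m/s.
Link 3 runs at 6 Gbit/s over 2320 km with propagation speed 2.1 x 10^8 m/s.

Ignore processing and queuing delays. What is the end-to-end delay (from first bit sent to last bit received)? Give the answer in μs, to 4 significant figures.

11200 μs

L = 100 × 8 = 800 bits.
Transmission delays (L/R per hop): 8, 5.71429, 0.133333 μs; sum = 13.8476 μs.
Propagation delays (d/s per hop): 110, 33.3333, 11047.6 μs; sum = 11191 μs.
End-to-end = 11200 μs.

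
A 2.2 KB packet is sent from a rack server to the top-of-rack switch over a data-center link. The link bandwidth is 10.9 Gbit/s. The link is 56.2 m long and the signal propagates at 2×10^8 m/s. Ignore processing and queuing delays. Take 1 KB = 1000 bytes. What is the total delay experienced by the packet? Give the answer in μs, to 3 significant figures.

L = 17600 bits.
Transmission delay = L/R = 17600 / 10900000000 = 1.61468 μs.
Propagation delay = d/s = 56.2 m / 200000000 m/s = 0.281 μs.
Total = 1.90 μs.

1.90 μs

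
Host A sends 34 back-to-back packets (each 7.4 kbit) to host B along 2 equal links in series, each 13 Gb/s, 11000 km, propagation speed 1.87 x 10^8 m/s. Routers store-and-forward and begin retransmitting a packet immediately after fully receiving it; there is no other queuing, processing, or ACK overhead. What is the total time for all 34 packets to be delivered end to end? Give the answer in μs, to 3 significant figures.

118000 μs

Per-hop transmission t_tx = L/R = 7400/13000000000 = 0.569231 μs.
Per-hop propagation t_prop = 11000000/187000000 = 58823.5 μs.
Pipeline fill: first packet needs 2·t_tx to clear all hops; remaining 33 packets each add one t_tx.
Total = (2+34-1)·t_tx + 2·t_prop = 35·0.569231 + 2·58823.5 = 118000 μs.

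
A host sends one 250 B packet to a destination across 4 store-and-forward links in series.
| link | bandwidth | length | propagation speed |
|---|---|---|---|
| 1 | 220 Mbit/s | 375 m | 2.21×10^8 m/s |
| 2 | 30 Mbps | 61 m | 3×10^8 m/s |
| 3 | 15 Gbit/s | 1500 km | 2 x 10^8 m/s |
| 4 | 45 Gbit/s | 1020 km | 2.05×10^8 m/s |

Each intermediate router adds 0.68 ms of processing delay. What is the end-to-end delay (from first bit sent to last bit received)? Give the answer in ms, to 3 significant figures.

14.6 ms

L = 250 × 8 = 2000 bits.
Transmission delays (L/R per hop): 0.00909091, 0.0666667, 0.000133333, 4.44444e-05 ms; sum = 0.0759354 ms.
Propagation delays (d/s per hop): 0.00169683, 0.000203333, 7.5, 4.97561 ms; sum = 12.4775 ms.
Processing at 3 router(s): 3 × 0.68 ms = 2.04 ms.
End-to-end = 14.6 ms.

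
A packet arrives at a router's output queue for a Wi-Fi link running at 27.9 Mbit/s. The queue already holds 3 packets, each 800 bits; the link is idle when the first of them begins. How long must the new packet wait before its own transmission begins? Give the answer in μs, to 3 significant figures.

86.0 μs

Each queued packet: L/R = 800/27900000 = 28.6738 μs.
3 queued → 86.0215 μs.
Queuing delay = 86.0 μs.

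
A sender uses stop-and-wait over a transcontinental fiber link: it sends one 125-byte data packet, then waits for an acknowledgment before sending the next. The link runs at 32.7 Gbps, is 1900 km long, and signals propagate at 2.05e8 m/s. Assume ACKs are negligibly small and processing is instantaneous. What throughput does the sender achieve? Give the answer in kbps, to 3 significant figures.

t_tx = L/R = 1000/3.27e+10 = 3.0581e-08 s.
t_prop = 1900000/2.05e+08 = 0.00926829 s; RTT = 0.0185366 s.
Cycle = t_tx + RTT = 0.0185366 s.
Throughput = L / cycle = 1000 / 0.0185366 = 53.9 kbps.

53.9 kbps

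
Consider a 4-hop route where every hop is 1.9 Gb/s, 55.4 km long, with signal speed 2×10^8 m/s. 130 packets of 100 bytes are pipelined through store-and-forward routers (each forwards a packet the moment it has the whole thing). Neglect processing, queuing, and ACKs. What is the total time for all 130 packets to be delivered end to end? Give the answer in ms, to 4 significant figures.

1.164 ms

Per-hop transmission t_tx = L/R = 800/1900000000 = 0.000421053 ms.
Per-hop propagation t_prop = 55400/200000000 = 0.277 ms.
Pipeline fill: first packet needs 4·t_tx to clear all hops; remaining 129 packets each add one t_tx.
Total = (4+130-1)·t_tx + 4·t_prop = 133·0.000421053 + 4·0.277 = 1.164 ms.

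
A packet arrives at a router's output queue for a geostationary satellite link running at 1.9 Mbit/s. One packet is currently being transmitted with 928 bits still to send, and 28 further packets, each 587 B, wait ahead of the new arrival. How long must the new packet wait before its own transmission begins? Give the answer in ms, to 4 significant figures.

69.69 ms

Each queued packet: L/R = 4696/1900000 = 2.47158 ms.
28 queued → 69.2042 ms.
Plus remaining 928 bits of current packet: 0.488421 ms.
Queuing delay = 69.69 ms.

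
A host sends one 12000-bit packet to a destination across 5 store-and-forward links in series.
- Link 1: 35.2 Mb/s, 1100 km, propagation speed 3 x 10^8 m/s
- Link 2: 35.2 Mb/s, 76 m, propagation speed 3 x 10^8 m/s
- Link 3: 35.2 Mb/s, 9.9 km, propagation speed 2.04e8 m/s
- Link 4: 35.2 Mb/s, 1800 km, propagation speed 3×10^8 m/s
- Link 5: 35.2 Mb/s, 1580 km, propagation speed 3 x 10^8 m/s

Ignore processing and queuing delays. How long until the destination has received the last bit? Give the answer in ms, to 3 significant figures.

16.7 ms

Transmission delay per hop = L/R = 12000/35200000 = 0.340909 ms; 5 hops → 1.70455 ms.
Propagation delays (d/s per hop): 3.66667, 0.000253333, 0.0485294, 6, 5.26667 ms; sum = 14.9821 ms.
End-to-end = 16.7 ms.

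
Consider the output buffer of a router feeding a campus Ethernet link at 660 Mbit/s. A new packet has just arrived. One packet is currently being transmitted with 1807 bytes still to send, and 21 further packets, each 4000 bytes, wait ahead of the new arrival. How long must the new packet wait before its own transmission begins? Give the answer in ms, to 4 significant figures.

1.040 ms

Each queued packet: L/R = 32000/660000000 = 0.0484848 ms.
21 queued → 1.01818 ms.
Plus remaining 14456 bits of current packet: 0.021903 ms.
Queuing delay = 1.040 ms.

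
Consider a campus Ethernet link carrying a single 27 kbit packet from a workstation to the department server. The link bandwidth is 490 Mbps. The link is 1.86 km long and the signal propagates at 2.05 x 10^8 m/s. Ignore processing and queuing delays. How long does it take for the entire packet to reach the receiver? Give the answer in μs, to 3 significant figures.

L = 27000 bits.
Transmission delay = L/R = 27000 / 490000000 = 55.102 μs.
Propagation delay = d/s = 1860 m / 2.05e+08 m/s = 9.07317 μs.
Total = 64.2 μs.

64.2 μs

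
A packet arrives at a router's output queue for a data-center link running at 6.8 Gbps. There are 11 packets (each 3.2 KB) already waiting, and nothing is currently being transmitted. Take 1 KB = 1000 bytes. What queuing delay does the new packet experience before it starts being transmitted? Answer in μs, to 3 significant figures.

Each queued packet: L/R = 25600/6800000000 = 3.76471 μs.
11 queued → 41.4118 μs.
Queuing delay = 41.4 μs.

41.4 μs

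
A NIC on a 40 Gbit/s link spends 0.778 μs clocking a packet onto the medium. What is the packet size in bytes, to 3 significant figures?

3890 bytes

L = R × t_tx = 40000000000 b/s × 7.78e-07 s = 31120 bits.
In bytes: 31120 / 8 = 3890 bytes.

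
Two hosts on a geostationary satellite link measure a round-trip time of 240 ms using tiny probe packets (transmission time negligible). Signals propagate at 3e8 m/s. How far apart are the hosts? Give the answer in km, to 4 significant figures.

One-way propagation = RTT/2 = 120 ms.
d = s × t = 300000000 × 0.12 = 36000 km.

36000 km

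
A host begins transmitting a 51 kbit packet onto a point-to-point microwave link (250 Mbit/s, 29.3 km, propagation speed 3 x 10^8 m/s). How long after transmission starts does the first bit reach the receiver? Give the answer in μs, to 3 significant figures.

97.7 μs

First bit experiences only propagation delay: d/s = 29300/300000000 = 97.7 μs.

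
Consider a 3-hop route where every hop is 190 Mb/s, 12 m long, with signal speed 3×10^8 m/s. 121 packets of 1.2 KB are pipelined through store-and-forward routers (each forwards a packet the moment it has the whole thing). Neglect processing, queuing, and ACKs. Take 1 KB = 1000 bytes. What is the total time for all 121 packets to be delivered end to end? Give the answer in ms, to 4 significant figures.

6.215 ms

Per-hop transmission t_tx = L/R = 9600/190000000 = 0.0505263 ms.
Per-hop propagation t_prop = 12/300000000 = 4e-05 ms.
Pipeline fill: first packet needs 3·t_tx to clear all hops; remaining 120 packets each add one t_tx.
Total = (3+121-1)·t_tx + 3·t_prop = 123·0.0505263 + 3·4e-05 = 6.215 ms.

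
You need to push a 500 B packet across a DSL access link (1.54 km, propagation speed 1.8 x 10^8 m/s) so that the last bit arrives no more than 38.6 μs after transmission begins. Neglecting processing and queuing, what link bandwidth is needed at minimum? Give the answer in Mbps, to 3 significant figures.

133 Mbps

L = 4000 bits.
Propagation delay = 1540 / 180000000 = 8.55556 μs.
Transmission budget = 38.6 − 8.55556 = 30.0444 μs.
R ≥ L / t_tx = 4000 bits / 3.00444e-05 s = 133 Mbps.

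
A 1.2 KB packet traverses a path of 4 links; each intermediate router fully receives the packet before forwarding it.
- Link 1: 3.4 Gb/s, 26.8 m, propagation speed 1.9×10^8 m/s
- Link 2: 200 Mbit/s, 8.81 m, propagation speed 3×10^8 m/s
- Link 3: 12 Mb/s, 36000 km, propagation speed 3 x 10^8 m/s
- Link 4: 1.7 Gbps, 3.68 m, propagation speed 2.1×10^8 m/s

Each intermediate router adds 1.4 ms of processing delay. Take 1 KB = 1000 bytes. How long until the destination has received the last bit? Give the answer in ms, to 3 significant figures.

L = 9600 bits.
Transmission delays (L/R per hop): 0.00282353, 0.048, 0.8, 0.00564706 ms; sum = 0.856471 ms.
Propagation delays (d/s per hop): 0.000141053, 2.93667e-05, 120, 1.75238e-05 ms; sum = 120 ms.
Processing at 3 router(s): 3 × 1.4 ms = 4.2 ms.
End-to-end = 125 ms.

125 ms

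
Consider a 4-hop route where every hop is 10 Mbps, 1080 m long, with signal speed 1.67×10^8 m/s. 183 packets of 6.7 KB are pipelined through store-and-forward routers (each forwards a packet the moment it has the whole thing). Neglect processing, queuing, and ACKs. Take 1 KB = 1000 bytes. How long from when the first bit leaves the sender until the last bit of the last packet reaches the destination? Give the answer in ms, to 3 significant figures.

997 ms

Per-hop transmission t_tx = L/R = 53600/10000000 = 5.36 ms.
Per-hop propagation t_prop = 1080/167000000 = 0.00646707 ms.
Pipeline fill: first packet needs 4·t_tx to clear all hops; remaining 182 packets each add one t_tx.
Total = (4+183-1)·t_tx + 4·t_prop = 186·5.36 + 4·0.00646707 = 997 ms.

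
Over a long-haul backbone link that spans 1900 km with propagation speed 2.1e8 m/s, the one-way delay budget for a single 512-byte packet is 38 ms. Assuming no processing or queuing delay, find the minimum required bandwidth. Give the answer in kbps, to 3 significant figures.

L = 4096 bits.
Propagation delay = 1900000 / 210000000 = 9.04762 ms.
Transmission budget = 38 − 9.04762 = 28.9524 ms.
R ≥ L / t_tx = 4096 bits / 0.0289524 s = 141 kbps.

141 kbps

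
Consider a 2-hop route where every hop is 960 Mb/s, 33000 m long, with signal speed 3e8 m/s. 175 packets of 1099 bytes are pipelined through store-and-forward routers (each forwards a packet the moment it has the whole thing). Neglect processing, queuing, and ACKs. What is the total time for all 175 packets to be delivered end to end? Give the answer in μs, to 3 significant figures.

1830 μs

Per-hop transmission t_tx = L/R = 8792/960000000 = 9.15833 μs.
Per-hop propagation t_prop = 33000/300000000 = 110 μs.
Pipeline fill: first packet needs 2·t_tx to clear all hops; remaining 174 packets each add one t_tx.
Total = (2+175-1)·t_tx + 2·t_prop = 176·9.15833 + 2·110 = 1830 μs.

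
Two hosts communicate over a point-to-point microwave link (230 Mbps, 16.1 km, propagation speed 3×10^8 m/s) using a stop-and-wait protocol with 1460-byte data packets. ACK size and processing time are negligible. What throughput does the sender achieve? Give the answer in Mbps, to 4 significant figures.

t_tx = L/R = 11680/230000000 = 5.07826e-05 s.
t_prop = 16100/300000000 = 5.36667e-05 s; RTT = 0.000107333 s.
Cycle = t_tx + RTT = 0.000158116 s.
Throughput = L / cycle = 11680 / 0.000158116 = 73.87 Mbps.

73.87 Mbps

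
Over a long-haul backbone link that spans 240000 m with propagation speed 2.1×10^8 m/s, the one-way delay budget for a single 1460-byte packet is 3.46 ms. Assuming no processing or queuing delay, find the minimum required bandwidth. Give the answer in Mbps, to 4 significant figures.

5.041 Mbps

L = 11680 bits.
Propagation delay = 240000 / 210000000 = 1.14286 ms.
Transmission budget = 3.46 − 1.14286 = 2.31714 ms.
R ≥ L / t_tx = 11680 bits / 0.00231714 s = 5.041 Mbps.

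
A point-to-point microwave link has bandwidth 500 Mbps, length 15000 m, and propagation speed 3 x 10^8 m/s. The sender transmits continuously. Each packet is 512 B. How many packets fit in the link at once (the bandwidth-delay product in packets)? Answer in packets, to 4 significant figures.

Propagation delay = 15000 / 300000000 = 5e-05 s.
BDP = R × t_prop = 500000000 × 5e-05 = 25000 bits.
In packets of 4096 bits: 6.104 packets.

6.104 packets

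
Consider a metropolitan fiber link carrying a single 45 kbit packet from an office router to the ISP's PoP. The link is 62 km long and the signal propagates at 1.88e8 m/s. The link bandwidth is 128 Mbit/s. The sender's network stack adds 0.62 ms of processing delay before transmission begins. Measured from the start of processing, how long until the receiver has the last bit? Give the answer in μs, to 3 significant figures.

1300 μs

L = 45000 bits.
Transmission delay = L/R = 45000 / 128000000 = 351.563 μs.
Propagation delay = d/s = 62000 m / 188000000 m/s = 329.787 μs.
Plus processing delay 0.62 ms = 620 μs.
Total = 1300 μs.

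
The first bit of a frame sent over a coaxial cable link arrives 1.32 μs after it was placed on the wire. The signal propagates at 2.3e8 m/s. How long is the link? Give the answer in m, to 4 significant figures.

303.6 m

d = s × t_prop = 2.3e+08 × 1.32e-06 = 303.6 m.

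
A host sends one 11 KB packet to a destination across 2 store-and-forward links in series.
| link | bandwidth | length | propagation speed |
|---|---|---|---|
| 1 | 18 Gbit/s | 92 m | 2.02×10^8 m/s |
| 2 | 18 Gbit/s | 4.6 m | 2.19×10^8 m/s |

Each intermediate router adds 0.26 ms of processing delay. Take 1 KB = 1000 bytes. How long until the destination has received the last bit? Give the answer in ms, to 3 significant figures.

0.270 ms

L = 88000 bits.
Transmission delay per hop = L/R = 88000/18000000000 = 0.00488889 ms; 2 hops → 0.00977778 ms.
Propagation delays (d/s per hop): 0.000455446, 2.10046e-05 ms; sum = 0.00047645 ms.
Processing at 1 router(s): 1 × 0.26 ms = 0.26 ms.
End-to-end = 0.270 ms.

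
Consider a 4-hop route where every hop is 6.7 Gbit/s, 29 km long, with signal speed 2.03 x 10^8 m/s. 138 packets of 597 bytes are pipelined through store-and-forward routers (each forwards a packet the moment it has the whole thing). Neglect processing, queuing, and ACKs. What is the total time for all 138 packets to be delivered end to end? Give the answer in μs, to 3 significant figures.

672 μs

Per-hop transmission t_tx = L/R = 4776/6700000000 = 0.712836 μs.
Per-hop propagation t_prop = 29000/2.03e+08 = 142.857 μs.
Pipeline fill: first packet needs 4·t_tx to clear all hops; remaining 137 packets each add one t_tx.
Total = (4+138-1)·t_tx + 4·t_prop = 141·0.712836 + 4·142.857 = 672 μs.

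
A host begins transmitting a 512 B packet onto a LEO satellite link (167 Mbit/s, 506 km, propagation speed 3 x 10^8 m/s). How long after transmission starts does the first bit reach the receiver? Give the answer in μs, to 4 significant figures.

1687 μs

First bit experiences only propagation delay: d/s = 506000/300000000 = 1687 μs.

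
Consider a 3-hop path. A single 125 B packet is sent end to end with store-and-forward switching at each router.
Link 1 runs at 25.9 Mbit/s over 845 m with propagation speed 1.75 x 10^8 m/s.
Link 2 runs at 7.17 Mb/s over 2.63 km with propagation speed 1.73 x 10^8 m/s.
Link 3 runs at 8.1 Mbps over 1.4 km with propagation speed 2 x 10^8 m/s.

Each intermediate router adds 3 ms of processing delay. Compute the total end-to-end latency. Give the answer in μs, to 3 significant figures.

6330 μs

L = 125 × 8 = 1000 bits.
Transmission delays (L/R per hop): 38.61, 139.47, 123.457 μs; sum = 301.537 μs.
Propagation delays (d/s per hop): 4.82857, 15.2023, 7 μs; sum = 27.0309 μs.
Processing at 2 router(s): 2 × 3 ms = 6000 μs.
End-to-end = 6330 μs.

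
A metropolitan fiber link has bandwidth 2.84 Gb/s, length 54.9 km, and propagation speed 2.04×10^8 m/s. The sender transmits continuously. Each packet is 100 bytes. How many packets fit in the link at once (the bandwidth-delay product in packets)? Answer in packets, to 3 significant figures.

955 packets

Propagation delay = 54900 / 204000000 = 0.000269118 s.
BDP = R × t_prop = 2840000000 × 0.000269118 = 764294 bits.
In packets of 800 bits: 955 packets.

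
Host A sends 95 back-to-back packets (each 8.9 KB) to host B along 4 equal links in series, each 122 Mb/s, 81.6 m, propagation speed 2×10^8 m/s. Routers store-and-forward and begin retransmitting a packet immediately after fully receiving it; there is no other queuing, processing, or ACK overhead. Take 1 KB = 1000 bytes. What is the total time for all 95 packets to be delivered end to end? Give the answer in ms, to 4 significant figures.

57.20 ms

Per-hop transmission t_tx = L/R = 71200/122000000 = 0.583607 ms.
Per-hop propagation t_prop = 81.6/200000000 = 0.000408 ms.
Pipeline fill: first packet needs 4·t_tx to clear all hops; remaining 94 packets each add one t_tx.
Total = (4+95-1)·t_tx + 4·t_prop = 98·0.583607 + 4·0.000408 = 57.20 ms.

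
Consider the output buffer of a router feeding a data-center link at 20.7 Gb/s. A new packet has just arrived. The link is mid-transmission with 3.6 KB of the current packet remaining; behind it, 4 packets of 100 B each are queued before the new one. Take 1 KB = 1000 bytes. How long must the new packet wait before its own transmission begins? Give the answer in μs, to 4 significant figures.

1.546 μs

Each queued packet: L/R = 800/20700000000 = 0.0386473 μs.
4 queued → 0.154589 μs.
Plus remaining 28800 bits of current packet: 1.3913 μs.
Queuing delay = 1.546 μs.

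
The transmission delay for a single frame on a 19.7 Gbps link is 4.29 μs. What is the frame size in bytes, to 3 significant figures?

10600 bytes

L = R × t_tx = 19700000000 b/s × 4.29e-06 s = 84513 bits.
In bytes: 84513 / 8 = 10600 bytes.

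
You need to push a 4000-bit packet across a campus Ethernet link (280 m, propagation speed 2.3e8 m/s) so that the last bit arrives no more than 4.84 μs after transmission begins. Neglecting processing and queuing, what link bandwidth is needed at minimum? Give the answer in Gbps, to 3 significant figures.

Propagation delay = 280 / 2.3e+08 = 1.21739 μs.
Transmission budget = 4.84 − 1.21739 = 3.62261 μs.
R ≥ L / t_tx = 4000 bits / 3.62261e-06 s = 1.10 Gbps.

1.10 Gbps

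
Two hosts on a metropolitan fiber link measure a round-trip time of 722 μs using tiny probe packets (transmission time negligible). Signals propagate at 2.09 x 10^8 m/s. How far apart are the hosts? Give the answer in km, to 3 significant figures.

75.4 km

One-way propagation = RTT/2 = 361 μs.
d = s × t = 209000000 × 0.000361 = 75.4 km.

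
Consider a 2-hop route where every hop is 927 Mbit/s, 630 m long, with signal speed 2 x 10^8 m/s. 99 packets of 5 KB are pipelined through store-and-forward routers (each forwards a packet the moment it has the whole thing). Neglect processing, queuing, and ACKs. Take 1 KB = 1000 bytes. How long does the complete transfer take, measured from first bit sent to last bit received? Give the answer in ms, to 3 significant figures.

4.32 ms

Per-hop transmission t_tx = L/R = 40000/927000000 = 0.0431499 ms.
Per-hop propagation t_prop = 630/200000000 = 0.00315 ms.
Pipeline fill: first packet needs 2·t_tx to clear all hops; remaining 98 packets each add one t_tx.
Total = (2+99-1)·t_tx + 2·t_prop = 100·0.0431499 + 2·0.00315 = 4.32 ms.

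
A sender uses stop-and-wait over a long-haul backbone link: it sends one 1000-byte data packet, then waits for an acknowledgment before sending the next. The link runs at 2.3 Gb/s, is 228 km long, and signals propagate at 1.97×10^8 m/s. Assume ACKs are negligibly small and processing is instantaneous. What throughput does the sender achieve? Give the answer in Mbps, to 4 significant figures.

3.451 Mbps

t_tx = L/R = 8000/2300000000 = 3.47826e-06 s.
t_prop = 228000/197000000 = 0.00115736 s; RTT = 0.00231472 s.
Cycle = t_tx + RTT = 0.0023182 s.
Throughput = L / cycle = 8000 / 0.0023182 = 3.451 Mbps.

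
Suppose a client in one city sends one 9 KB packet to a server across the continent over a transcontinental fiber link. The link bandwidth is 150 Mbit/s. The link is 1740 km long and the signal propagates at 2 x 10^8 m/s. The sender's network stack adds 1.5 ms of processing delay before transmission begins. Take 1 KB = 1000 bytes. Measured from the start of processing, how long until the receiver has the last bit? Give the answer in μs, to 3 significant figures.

10700 μs

L = 72000 bits.
Transmission delay = L/R = 72000 / 150000000 = 480 μs.
Propagation delay = d/s = 1740000 m / 200000000 m/s = 8700 μs.
Plus processing delay 1.5 ms = 1500 μs.
Total = 10700 μs.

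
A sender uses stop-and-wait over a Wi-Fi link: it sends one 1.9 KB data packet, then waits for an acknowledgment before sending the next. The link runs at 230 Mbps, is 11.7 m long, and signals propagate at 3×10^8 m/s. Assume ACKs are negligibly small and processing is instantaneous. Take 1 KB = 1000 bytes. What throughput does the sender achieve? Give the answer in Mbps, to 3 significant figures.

230 Mbps

t_tx = L/R = 15200/230000000 = 6.6087e-05 s.
t_prop = 11.7/300000000 = 3.9e-08 s; RTT = 7.8e-08 s.
Cycle = t_tx + RTT = 6.6165e-05 s.
Throughput = L / cycle = 15200 / 6.6165e-05 = 230 Mbps.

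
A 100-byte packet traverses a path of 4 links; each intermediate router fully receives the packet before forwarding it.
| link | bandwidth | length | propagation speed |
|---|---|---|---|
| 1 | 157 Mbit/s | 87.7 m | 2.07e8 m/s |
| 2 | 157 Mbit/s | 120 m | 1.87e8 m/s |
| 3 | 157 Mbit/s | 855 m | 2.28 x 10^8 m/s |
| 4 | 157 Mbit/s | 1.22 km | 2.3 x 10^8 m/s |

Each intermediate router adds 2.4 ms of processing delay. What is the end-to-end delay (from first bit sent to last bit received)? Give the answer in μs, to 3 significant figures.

L = 100 × 8 = 800 bits.
Transmission delay per hop = L/R = 800/157000000 = 5.09554 μs; 4 hops → 20.3822 μs.
Propagation delays (d/s per hop): 0.423671, 0.641711, 3.75, 5.30435 μs; sum = 10.1197 μs.
Processing at 3 router(s): 3 × 2.4 ms = 7200 μs.
End-to-end = 7230 μs.

7230 μs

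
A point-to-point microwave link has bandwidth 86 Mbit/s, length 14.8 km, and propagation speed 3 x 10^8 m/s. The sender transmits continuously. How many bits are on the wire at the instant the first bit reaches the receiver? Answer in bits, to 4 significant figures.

Propagation delay = 14800 / 300000000 = 4.93333e-05 s.
BDP = R × t_prop = 86000000 × 4.93333e-05 = 4242.67 bits.

4243 bits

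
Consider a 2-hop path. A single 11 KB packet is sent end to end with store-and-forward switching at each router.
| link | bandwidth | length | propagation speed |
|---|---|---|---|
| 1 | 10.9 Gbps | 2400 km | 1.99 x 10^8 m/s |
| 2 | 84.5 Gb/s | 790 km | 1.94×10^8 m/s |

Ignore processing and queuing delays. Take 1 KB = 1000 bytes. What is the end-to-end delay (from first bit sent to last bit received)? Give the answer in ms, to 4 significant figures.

16.14 ms

L = 88000 bits.
Transmission delays (L/R per hop): 0.00807339, 0.00104142 ms; sum = 0.00911481 ms.
Propagation delays (d/s per hop): 12.0603, 4.07216 ms; sum = 16.1325 ms.
End-to-end = 16.14 ms.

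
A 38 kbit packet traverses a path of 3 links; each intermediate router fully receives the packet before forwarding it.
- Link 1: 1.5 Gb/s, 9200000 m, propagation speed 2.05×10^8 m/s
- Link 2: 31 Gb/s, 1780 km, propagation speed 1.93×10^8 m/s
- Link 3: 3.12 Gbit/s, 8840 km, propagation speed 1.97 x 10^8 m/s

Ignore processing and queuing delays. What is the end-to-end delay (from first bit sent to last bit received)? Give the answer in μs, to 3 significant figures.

99000 μs

L = 38000 bits.
Transmission delays (L/R per hop): 25.3333, 1.22581, 12.1795 μs; sum = 38.7386 μs.
Propagation delays (d/s per hop): 44878, 9222.8, 44873.1 μs; sum = 98973.9 μs.
End-to-end = 99000 μs.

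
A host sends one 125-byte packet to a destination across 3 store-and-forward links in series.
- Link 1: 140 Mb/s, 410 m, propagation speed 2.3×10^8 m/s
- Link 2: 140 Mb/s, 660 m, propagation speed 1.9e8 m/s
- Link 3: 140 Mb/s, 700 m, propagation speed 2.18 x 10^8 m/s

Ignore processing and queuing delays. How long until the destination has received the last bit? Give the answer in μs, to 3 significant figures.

29.9 μs

L = 125 × 8 = 1000 bits.
Transmission delay per hop = L/R = 1000/140000000 = 7.14286 μs; 3 hops → 21.4286 μs.
Propagation delays (d/s per hop): 1.78261, 3.47368, 3.21101 μs; sum = 8.4673 μs.
End-to-end = 29.9 μs.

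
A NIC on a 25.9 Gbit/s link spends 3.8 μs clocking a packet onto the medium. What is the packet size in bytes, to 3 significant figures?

L = R × t_tx = 25900000000 b/s × 3.8e-06 s = 98420 bits.
In bytes: 98420 / 8 = 12300 bytes.

12300 bytes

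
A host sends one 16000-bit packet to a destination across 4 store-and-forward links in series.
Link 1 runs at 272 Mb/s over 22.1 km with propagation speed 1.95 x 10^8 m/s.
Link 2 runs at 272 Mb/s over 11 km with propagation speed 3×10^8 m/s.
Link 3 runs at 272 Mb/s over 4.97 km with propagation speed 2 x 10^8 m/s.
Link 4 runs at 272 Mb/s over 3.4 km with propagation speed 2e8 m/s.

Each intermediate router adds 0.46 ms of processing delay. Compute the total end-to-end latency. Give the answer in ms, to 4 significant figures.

1.807 ms

Transmission delay per hop = L/R = 16000/272000000 = 0.0588235 ms; 4 hops → 0.235294 ms.
Propagation delays (d/s per hop): 0.113333, 0.0366667, 0.02485, 0.017 ms; sum = 0.19185 ms.
Processing at 3 router(s): 3 × 0.46 ms = 1.38 ms.
End-to-end = 1.807 ms.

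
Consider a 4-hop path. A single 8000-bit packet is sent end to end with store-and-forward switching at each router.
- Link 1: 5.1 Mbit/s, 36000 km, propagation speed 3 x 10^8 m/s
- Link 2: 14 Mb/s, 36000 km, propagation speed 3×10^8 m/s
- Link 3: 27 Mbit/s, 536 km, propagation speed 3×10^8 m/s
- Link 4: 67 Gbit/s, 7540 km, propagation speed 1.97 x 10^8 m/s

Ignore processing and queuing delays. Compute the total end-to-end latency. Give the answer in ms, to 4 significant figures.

282.5 ms

Transmission delays (L/R per hop): 1.56863, 0.571429, 0.296296, 0.000119403 ms; sum = 2.43647 ms.
Propagation delays (d/s per hop): 120, 120, 1.78667, 38.2741 ms; sum = 280.061 ms.
End-to-end = 282.5 ms.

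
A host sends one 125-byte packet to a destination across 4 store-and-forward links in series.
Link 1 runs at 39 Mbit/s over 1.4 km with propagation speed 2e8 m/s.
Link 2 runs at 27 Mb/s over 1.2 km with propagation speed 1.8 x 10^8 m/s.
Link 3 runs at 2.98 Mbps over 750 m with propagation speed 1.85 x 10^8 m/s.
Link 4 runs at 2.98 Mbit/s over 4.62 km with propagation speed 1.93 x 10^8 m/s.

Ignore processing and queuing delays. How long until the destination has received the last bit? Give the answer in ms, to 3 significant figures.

0.775 ms

L = 125 × 8 = 1000 bits.
Transmission delays (L/R per hop): 0.025641, 0.037037, 0.33557, 0.33557 ms; sum = 0.733819 ms.
Propagation delays (d/s per hop): 0.007, 0.00666667, 0.00405405, 0.0239378 ms; sum = 0.0416585 ms.
End-to-end = 0.775 ms.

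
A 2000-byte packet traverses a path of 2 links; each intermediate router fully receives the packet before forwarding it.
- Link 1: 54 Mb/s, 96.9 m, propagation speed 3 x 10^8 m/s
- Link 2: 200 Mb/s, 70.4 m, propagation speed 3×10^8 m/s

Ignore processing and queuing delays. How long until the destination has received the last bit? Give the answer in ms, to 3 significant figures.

L = 2000 × 8 = 16000 bits.
Transmission delays (L/R per hop): 0.296296, 0.08 ms; sum = 0.376296 ms.
Propagation delays (d/s per hop): 0.000323, 0.000234667 ms; sum = 0.000557667 ms.
End-to-end = 0.377 ms.

0.377 ms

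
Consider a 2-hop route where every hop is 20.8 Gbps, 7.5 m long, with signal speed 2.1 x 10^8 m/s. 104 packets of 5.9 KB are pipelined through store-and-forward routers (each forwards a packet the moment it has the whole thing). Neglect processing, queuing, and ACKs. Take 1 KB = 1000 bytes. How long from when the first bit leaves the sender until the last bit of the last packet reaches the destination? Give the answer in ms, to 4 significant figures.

Per-hop transmission t_tx = L/R = 47200/20800000000 = 0.00226923 ms.
Per-hop propagation t_prop = 7.5/210000000 = 3.57143e-05 ms.
Pipeline fill: first packet needs 2·t_tx to clear all hops; remaining 103 packets each add one t_tx.
Total = (2+104-1)·t_tx + 2·t_prop = 105·0.00226923 + 2·3.57143e-05 = 0.2383 ms.

0.2383 ms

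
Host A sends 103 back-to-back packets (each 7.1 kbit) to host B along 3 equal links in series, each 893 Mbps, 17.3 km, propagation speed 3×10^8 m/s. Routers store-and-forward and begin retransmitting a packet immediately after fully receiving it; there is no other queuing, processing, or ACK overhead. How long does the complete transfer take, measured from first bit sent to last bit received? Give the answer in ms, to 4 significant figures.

1.008 ms

Per-hop transmission t_tx = L/R = 7100/893000000 = 0.00795073 ms.
Per-hop propagation t_prop = 17300/300000000 = 0.0576667 ms.
Pipeline fill: first packet needs 3·t_tx to clear all hops; remaining 102 packets each add one t_tx.
Total = (3+103-1)·t_tx + 3·t_prop = 105·0.00795073 + 3·0.0576667 = 1.008 ms.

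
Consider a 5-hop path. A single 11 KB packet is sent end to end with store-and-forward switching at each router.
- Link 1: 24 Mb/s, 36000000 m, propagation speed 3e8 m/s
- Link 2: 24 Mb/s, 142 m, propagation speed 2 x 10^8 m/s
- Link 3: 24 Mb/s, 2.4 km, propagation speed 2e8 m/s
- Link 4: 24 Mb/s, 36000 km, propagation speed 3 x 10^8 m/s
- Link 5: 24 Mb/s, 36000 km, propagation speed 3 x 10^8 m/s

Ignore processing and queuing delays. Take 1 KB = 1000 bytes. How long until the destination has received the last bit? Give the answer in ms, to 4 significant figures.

378.3 ms

L = 88000 bits.
Transmission delay per hop = L/R = 88000/24000000 = 3.66667 ms; 5 hops → 18.3333 ms.
Propagation delays (d/s per hop): 120, 0.00071, 0.012, 120, 120 ms; sum = 360.013 ms.
End-to-end = 378.3 ms.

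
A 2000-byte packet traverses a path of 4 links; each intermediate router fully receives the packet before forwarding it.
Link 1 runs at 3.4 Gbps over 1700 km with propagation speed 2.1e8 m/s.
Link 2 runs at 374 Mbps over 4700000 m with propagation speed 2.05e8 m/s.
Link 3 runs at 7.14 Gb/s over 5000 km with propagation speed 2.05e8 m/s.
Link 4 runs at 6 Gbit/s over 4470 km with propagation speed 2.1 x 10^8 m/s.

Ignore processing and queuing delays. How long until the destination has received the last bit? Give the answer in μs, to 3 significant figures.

76800 μs

L = 2000 × 8 = 16000 bits.
Transmission delays (L/R per hop): 4.70588, 42.7807, 2.2409, 2.66667 μs; sum = 52.3942 μs.
Propagation delays (d/s per hop): 8095.24, 22926.8, 24390.2, 21285.7 μs; sum = 76698 μs.
End-to-end = 76800 μs.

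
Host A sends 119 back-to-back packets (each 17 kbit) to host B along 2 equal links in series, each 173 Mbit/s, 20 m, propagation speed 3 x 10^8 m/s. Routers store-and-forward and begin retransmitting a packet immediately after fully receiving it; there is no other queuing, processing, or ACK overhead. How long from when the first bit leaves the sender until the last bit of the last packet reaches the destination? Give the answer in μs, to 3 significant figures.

11800 μs

Per-hop transmission t_tx = L/R = 17000/173000000 = 98.2659 μs.
Per-hop propagation t_prop = 20/300000000 = 0.0666667 μs.
Pipeline fill: first packet needs 2·t_tx to clear all hops; remaining 118 packets each add one t_tx.
Total = (2+119-1)·t_tx + 2·t_prop = 120·98.2659 + 2·0.0666667 = 11800 μs.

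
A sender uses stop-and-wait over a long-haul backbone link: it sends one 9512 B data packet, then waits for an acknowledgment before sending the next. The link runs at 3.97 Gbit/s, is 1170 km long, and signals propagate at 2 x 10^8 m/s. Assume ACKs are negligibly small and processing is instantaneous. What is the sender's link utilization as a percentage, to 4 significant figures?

0.1636 %

t_tx = L/R = 76096/3970000000 = 1.91678e-05 s.
t_prop = 1170000/200000000 = 0.00585 s; RTT = 0.0117 s.
Cycle = t_tx + RTT = 0.0117192 s.
Utilization = t_tx / cycle = 1.91678e-05/0.0117192 = 0.1636 %.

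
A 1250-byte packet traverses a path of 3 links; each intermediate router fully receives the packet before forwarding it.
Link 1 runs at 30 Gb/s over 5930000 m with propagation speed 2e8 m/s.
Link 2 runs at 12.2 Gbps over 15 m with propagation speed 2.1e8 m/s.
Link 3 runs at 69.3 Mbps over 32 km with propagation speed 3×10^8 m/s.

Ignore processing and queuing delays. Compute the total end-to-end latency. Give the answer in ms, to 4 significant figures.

29.90 ms

L = 1250 × 8 = 10000 bits.
Transmission delays (L/R per hop): 0.000333333, 0.000819672, 0.1443 ms; sum = 0.145453 ms.
Propagation delays (d/s per hop): 29.65, 7.14286e-05, 0.106667 ms; sum = 29.7567 ms.
End-to-end = 29.90 ms.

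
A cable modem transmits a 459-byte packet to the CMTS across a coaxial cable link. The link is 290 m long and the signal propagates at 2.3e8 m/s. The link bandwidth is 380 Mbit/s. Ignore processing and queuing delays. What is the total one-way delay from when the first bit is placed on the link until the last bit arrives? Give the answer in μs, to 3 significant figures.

L = 459 × 8 = 3672 bits.
Transmission delay = L/R = 3672 / 380000000 = 9.66316 μs.
Propagation delay = d/s = 290 m / 2.3e+08 m/s = 1.26087 μs.
Total = 10.9 μs.

10.9 μs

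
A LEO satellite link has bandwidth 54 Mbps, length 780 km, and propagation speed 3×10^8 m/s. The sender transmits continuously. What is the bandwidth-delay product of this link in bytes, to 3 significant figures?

17600 bytes

Propagation delay = 780000 / 300000000 = 0.0026 s.
BDP = R × t_prop = 54000000 × 0.0026 = 140400 bits.
In bytes: 140400/8 = 17600 bytes.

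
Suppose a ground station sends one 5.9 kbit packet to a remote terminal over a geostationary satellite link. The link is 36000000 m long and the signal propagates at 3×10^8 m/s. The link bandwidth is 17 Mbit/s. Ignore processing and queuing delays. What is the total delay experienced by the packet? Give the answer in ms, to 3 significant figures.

120 ms

L = 5900 bits.
Transmission delay = L/R = 5900 / 17000000 = 0.347059 ms.
Propagation delay = d/s = 36000000 m / 300000000 m/s = 120 ms.
Total = 120 ms.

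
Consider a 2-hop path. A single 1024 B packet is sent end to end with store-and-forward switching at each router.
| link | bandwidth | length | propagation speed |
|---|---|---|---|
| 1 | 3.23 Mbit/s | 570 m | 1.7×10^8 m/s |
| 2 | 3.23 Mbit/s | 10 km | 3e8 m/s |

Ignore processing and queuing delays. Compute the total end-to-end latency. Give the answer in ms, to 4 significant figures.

5.109 ms

L = 1024 × 8 = 8192 bits.
Transmission delay per hop = L/R = 8192/3230000 = 2.53622 ms; 2 hops → 5.07245 ms.
Propagation delays (d/s per hop): 0.00335294, 0.0333333 ms; sum = 0.0366863 ms.
End-to-end = 5.109 ms.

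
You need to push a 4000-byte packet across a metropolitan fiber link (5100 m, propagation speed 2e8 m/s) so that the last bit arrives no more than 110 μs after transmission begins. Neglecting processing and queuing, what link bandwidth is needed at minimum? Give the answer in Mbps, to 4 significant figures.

378.7 Mbps

L = 32000 bits.
Propagation delay = 5100 / 200000000 = 25.5 μs.
Transmission budget = 110 − 25.5 = 84.5 μs.
R ≥ L / t_tx = 32000 bits / 8.45e-05 s = 378.7 Mbps.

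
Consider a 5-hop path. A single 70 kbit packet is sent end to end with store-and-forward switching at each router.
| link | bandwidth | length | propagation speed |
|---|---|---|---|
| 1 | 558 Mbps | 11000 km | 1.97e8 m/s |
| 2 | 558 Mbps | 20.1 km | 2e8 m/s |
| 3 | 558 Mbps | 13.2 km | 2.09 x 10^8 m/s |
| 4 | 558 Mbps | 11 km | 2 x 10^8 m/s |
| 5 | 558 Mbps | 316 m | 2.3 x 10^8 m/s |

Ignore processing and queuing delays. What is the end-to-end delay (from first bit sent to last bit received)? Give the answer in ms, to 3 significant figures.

56.7 ms

L = 70000 bits.
Transmission delay per hop = L/R = 70000/558000000 = 0.125448 ms; 5 hops → 0.62724 ms.
Propagation delays (d/s per hop): 55.8376, 0.1005, 0.0631579, 0.055, 0.00137391 ms; sum = 56.0576 ms.
End-to-end = 56.7 ms.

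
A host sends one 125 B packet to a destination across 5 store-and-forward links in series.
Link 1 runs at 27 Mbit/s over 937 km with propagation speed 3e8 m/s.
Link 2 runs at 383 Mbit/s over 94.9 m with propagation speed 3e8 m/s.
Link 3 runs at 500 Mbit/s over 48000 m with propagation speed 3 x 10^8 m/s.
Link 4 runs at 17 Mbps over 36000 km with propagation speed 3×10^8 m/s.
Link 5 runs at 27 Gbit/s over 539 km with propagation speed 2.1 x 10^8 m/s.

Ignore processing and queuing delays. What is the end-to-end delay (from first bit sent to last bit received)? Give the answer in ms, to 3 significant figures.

126 ms

L = 125 × 8 = 1000 bits.
Transmission delays (L/R per hop): 0.037037, 0.00261097, 0.002, 0.0588235, 3.7037e-05 ms; sum = 0.100509 ms.
Propagation delays (d/s per hop): 3.12333, 0.000316333, 0.16, 120, 2.56667 ms; sum = 125.85 ms.
End-to-end = 126 ms.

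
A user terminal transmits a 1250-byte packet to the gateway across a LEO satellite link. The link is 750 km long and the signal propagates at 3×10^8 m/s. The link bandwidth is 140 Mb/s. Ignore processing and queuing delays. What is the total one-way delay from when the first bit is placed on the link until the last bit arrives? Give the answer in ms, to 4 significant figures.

L = 1250 × 8 = 10000 bits.
Transmission delay = L/R = 10000 / 140000000 = 0.0714286 ms.
Propagation delay = d/s = 750000 m / 300000000 m/s = 2.5 ms.
Total = 2.571 ms.

2.571 ms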